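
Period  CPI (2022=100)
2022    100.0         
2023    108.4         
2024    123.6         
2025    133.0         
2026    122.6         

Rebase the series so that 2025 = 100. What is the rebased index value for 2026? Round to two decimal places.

92.18

Rebased(2026) = 122.6 / 133.0 × 100 = 92.1805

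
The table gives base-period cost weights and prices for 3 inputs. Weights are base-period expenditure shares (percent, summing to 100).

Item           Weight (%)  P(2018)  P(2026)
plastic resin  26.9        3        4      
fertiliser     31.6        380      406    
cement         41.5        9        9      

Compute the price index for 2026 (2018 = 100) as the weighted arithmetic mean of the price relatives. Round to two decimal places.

plastic resin: 26.9 × (4/3) = 26.9 × 1.333333 = 35.8667
fertiliser: 31.6 × (406/380) = 31.6 × 1.068421 = 33.7621
cement: 41.5 × (9/9) = 41.5 × 1.000000 = 41.5000
Index = Σ wᵢ·(p₁ᵢ/p₀ᵢ) = 35.8667 + 33.7621 + 41.5000 = 111.1288

111.13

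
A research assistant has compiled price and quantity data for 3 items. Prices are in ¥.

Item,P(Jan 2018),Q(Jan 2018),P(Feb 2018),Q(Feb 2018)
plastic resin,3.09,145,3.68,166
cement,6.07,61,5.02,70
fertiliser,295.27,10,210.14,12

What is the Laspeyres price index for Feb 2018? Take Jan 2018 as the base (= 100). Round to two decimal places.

Laspeyres price index uses base-period quantities as weights.
ΣP(Feb 2018)·Q(Jan 2018) = 3.68×145 + 5.02×61 + 210.14×10 = 533.6 + 306.22 + 2101.4 = 2941.22
ΣP(Jan 2018)·Q(Jan 2018) = 3.09×145 + 6.07×61 + 295.27×10 = 448.05 + 370.27 + 2952.7 = 3771.02
Index = 2941.22 / 3771.02 × 100 = 77.9953

78.00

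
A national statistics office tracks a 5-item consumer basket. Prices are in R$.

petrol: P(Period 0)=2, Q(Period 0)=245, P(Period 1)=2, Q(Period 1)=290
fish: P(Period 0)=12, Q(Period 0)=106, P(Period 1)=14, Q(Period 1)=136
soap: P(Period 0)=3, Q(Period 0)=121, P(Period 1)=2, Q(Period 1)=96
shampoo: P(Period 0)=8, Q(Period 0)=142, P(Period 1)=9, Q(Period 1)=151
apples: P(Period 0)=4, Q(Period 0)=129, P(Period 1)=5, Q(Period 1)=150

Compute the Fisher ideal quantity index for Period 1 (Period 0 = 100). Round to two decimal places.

Laspeyres component (base-period weights):
ΣP(Period 0)Q(Period 1) = 2×290 + 12×136 + 3×96 + 8×151 + 4×150 = 580 + 1632 + 288 + 1208 + 600 = 4308
ΣP(Period 0)Q(Period 0) = 2×245 + 12×106 + 3×121 + 8×142 + 4×129 = 490 + 1272 + 363 + 1136 + 516 = 3777
L = 4308 / 3777 × 100 = 114.0588
Paasche component (current-period weights):
ΣP(Period 1)Q(Period 1) = 2×290 + 14×136 + 2×96 + 9×151 + 5×150 = 580 + 1904 + 192 + 1359 + 750 = 4785
ΣP(Period 1)Q(Period 0) = 2×245 + 14×106 + 2×121 + 9×142 + 5×129 = 490 + 1484 + 242 + 1278 + 645 = 4139
P = 4785 / 4139 × 100 = 115.6076
Fisher = √(L × P) = √(114.0588 × 115.6076) = 114.8306

114.83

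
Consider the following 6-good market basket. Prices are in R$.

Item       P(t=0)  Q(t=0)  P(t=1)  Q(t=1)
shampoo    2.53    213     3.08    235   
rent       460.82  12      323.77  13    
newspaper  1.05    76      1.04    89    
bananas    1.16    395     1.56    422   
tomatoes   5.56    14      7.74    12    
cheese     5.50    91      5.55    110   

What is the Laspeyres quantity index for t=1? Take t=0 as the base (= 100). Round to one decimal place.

109.1

Laspeyres quantity index uses base-period prices as weights.
ΣP(t=0)·Q(t=1) = 2.53×235 + 460.82×13 + 1.05×89 + 1.16×422 + 5.56×12 + 5.50×110 = 594.55 + 5990.66 + 93.45 + 489.52 + 66.72 + 605 = 7839.9
ΣP(t=0)·Q(t=0) = 2.53×213 + 460.82×12 + 1.05×76 + 1.16×395 + 5.56×14 + 5.50×91 = 538.89 + 5529.84 + 79.8 + 458.2 + 77.84 + 500.5 = 7185.07
Index = 7839.9 / 7185.07 × 100 = 109.1138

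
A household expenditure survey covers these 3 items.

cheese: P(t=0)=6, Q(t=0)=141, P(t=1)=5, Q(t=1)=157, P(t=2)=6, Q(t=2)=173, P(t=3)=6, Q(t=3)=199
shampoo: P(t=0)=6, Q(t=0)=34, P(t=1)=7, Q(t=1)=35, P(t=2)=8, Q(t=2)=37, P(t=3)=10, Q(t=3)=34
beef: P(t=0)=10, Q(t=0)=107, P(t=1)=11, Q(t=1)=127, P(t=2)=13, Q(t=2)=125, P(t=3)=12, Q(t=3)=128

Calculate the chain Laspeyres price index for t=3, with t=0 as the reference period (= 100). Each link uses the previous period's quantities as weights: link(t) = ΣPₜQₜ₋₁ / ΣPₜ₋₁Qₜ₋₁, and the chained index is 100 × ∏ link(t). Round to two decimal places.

116.34

Link t=0→t=1:
ΣP(t=1)Q(t=0) = 5×141 + 7×34 + 11×107 = 705 + 238 + 1177 = 2120
ΣP(t=0)Q(t=0) = 6×141 + 6×34 + 10×107 = 846 + 204 + 1070 = 2120
link = 2120/2120 = 1.000000
Link t=1→t=2:
ΣP(t=2)Q(t=1) = 6×157 + 8×35 + 13×127 = 942 + 280 + 1651 = 2873
ΣP(t=1)Q(t=1) = 5×157 + 7×35 + 11×127 = 785 + 245 + 1397 = 2427
link = 2873/2427 = 1.183766
Link t=2→t=3:
ΣP(t=3)Q(t=2) = 6×173 + 10×37 + 12×125 = 1038 + 370 + 1500 = 2908
ΣP(t=2)Q(t=2) = 6×173 + 8×37 + 13×125 = 1038 + 296 + 1625 = 2959
link = 2908/2959 = 0.982764
Chained index = 100 × 1.000000 × 1.183766 × 0.982764 = 116.3363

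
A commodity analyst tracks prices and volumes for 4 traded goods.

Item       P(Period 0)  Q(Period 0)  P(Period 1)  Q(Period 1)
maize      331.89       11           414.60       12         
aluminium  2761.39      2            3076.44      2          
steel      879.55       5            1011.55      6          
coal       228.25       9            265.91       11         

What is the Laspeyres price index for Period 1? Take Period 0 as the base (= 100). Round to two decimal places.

116.25

Laspeyres price index uses base-period quantities as weights.
ΣP(Period 1)·Q(Period 0) = 414.60×11 + 3076.44×2 + 1011.55×5 + 265.91×9 = 4560.6 + 6152.88 + 5057.75 + 2393.19 = 18164.42
ΣP(Period 0)·Q(Period 0) = 331.89×11 + 2761.39×2 + 879.55×5 + 228.25×9 = 3650.79 + 5522.78 + 4397.75 + 2054.25 = 15625.57
Index = 18164.42 / 15625.57 × 100 = 116.2480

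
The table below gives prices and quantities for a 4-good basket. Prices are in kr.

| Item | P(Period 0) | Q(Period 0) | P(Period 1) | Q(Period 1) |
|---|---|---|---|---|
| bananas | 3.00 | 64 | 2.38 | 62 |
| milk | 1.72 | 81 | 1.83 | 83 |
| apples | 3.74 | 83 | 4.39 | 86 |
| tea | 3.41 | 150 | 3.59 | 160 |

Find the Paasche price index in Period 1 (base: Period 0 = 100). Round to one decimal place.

Paasche price index uses current-period quantities as weights.
ΣP(Period 1)·Q(Period 1) = 2.38×62 + 1.83×83 + 4.39×86 + 3.59×160 = 147.56 + 151.89 + 377.54 + 574.4 = 1251.39
ΣP(Period 0)·Q(Period 1) = 3.00×62 + 1.72×83 + 3.74×86 + 3.41×160 = 186 + 142.76 + 321.64 + 545.6 = 1196
Index = 1251.39 / 1196 × 100 = 104.6313

104.6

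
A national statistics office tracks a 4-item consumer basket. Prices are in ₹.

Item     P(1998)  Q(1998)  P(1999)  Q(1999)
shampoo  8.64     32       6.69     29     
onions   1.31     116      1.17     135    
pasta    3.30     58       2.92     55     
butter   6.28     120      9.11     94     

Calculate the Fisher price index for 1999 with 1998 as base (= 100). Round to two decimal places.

115.76

Laspeyres component (base-period weights):
ΣP(1999)Q(1998) = 6.69×32 + 1.17×116 + 2.92×58 + 9.11×120 = 214.08 + 135.72 + 169.36 + 1093.2 = 1612.36
ΣP(1998)Q(1998) = 8.64×32 + 1.31×116 + 3.30×58 + 6.28×120 = 276.48 + 151.96 + 191.4 + 753.6 = 1373.44
L = 1612.36 / 1373.44 × 100 = 117.3957
Paasche component (current-period weights):
ΣP(1999)Q(1999) = 6.69×29 + 1.17×135 + 2.92×55 + 9.11×94 = 194.01 + 157.95 + 160.6 + 856.34 = 1368.9
ΣP(1998)Q(1999) = 8.64×29 + 1.31×135 + 3.30×55 + 6.28×94 = 250.56 + 176.85 + 181.5 + 590.32 = 1199.23
P = 1368.9 / 1199.23 × 100 = 114.1482
Fisher = √(L × P) = √(117.3957 × 114.1482) = 115.7606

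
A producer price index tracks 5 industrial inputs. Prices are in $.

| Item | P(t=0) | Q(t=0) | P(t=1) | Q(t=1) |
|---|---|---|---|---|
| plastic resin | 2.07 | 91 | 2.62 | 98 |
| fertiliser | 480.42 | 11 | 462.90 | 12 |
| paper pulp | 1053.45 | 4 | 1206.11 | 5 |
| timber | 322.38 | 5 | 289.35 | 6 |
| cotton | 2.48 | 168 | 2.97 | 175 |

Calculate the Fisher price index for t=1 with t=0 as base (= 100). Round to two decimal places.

103.46

Laspeyres component (base-period weights):
ΣP(t=1)Q(t=0) = 2.62×91 + 462.90×11 + 1206.11×4 + 289.35×5 + 2.97×168 = 238.42 + 5091.9 + 4824.44 + 1446.75 + 498.96 = 12100.47
ΣP(t=0)Q(t=0) = 2.07×91 + 480.42×11 + 1053.45×4 + 322.38×5 + 2.48×168 = 188.37 + 5284.62 + 4213.8 + 1611.9 + 416.64 = 11715.33
L = 12100.47 / 11715.33 × 100 = 103.2875
Paasche component (current-period weights):
ΣP(t=1)Q(t=1) = 2.62×98 + 462.90×12 + 1206.11×5 + 289.35×6 + 2.97×175 = 256.76 + 5554.8 + 6030.55 + 1736.1 + 519.75 = 14097.96
ΣP(t=0)Q(t=1) = 2.07×98 + 480.42×12 + 1053.45×5 + 322.38×6 + 2.48×175 = 202.86 + 5765.04 + 5267.25 + 1934.28 + 434 = 13603.43
P = 14097.96 / 13603.43 × 100 = 103.6353
Fisher = √(L × P) = √(103.2875 × 103.6353) = 103.4613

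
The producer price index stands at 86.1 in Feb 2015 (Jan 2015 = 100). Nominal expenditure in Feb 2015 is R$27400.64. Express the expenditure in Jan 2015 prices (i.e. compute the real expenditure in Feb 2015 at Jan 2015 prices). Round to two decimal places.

Real = Nominal ÷ (Index/100) = 27400.64 ÷ (86.1/100)
     = 27400.64 ÷ 0.861 = 31824.2044

31824.20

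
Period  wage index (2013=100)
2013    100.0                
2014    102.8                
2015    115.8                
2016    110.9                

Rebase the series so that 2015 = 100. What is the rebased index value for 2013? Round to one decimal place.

86.4

Rebased(2013) = 100.0 / 115.8 × 100 = 86.3558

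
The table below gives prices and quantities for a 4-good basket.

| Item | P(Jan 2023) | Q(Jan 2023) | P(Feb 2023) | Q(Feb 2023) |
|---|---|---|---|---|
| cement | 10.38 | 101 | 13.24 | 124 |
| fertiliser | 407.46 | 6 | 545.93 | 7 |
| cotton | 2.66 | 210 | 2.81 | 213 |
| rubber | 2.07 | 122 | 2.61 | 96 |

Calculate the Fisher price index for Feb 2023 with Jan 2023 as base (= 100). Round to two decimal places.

128.49

Laspeyres component (base-period weights):
ΣP(Feb 2023)Q(Jan 2023) = 13.24×101 + 545.93×6 + 2.81×210 + 2.61×122 = 1337.24 + 3275.58 + 590.1 + 318.42 = 5521.34
ΣP(Jan 2023)Q(Jan 2023) = 10.38×101 + 407.46×6 + 2.66×210 + 2.07×122 = 1048.38 + 2444.76 + 558.6 + 252.54 = 4304.28
L = 5521.34 / 4304.28 × 100 = 128.2756
Paasche component (current-period weights):
ΣP(Feb 2023)Q(Feb 2023) = 13.24×124 + 545.93×7 + 2.81×213 + 2.61×96 = 1641.76 + 3821.51 + 598.53 + 250.56 = 6312.36
ΣP(Jan 2023)Q(Feb 2023) = 10.38×124 + 407.46×7 + 2.66×213 + 2.07×96 = 1287.12 + 2852.22 + 566.58 + 198.72 = 4904.64
P = 6312.36 / 4904.64 × 100 = 128.7018
Fisher = √(L × P) = √(128.2756 × 128.7018) = 128.4885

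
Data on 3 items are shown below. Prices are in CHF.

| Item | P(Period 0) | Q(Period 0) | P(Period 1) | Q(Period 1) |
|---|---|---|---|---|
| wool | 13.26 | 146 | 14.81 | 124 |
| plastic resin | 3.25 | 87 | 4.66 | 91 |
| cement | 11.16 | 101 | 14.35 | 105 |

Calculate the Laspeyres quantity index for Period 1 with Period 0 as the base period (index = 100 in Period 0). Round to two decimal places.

Laspeyres quantity index uses base-period prices as weights.
ΣP(Period 0)·Q(Period 1) = 13.26×124 + 3.25×91 + 11.16×105 = 1644.24 + 295.75 + 1171.8 = 3111.79
ΣP(Period 0)·Q(Period 0) = 13.26×146 + 3.25×87 + 11.16×101 = 1935.96 + 282.75 + 1127.16 = 3345.87
Index = 3111.79 / 3345.87 × 100 = 93.0039

93.00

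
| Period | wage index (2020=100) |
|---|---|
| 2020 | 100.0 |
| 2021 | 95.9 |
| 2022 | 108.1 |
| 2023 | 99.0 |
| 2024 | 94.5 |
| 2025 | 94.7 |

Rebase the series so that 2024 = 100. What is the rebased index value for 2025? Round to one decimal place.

100.2

Rebased(2025) = 94.7 / 94.5 × 100 = 100.2116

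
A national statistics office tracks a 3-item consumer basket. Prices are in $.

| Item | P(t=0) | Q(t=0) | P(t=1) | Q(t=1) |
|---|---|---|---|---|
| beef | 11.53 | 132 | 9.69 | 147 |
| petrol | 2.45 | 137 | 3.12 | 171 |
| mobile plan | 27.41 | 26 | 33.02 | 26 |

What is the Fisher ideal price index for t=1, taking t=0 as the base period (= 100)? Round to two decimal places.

99.72

Laspeyres component (base-period weights):
ΣP(t=1)Q(t=0) = 9.69×132 + 3.12×137 + 33.02×26 = 1279.08 + 427.44 + 858.52 = 2565.04
ΣP(t=0)Q(t=0) = 11.53×132 + 2.45×137 + 27.41×26 = 1521.96 + 335.65 + 712.66 = 2570.27
L = 2565.04 / 2570.27 × 100 = 99.7965
Paasche component (current-period weights):
ΣP(t=1)Q(t=1) = 9.69×147 + 3.12×171 + 33.02×26 = 1424.43 + 533.52 + 858.52 = 2816.47
ΣP(t=0)Q(t=1) = 11.53×147 + 2.45×171 + 27.41×26 = 1694.91 + 418.95 + 712.66 = 2826.52
P = 2816.47 / 2826.52 × 100 = 99.6444
Fisher = √(L × P) = √(99.7965 × 99.6444) = 99.7205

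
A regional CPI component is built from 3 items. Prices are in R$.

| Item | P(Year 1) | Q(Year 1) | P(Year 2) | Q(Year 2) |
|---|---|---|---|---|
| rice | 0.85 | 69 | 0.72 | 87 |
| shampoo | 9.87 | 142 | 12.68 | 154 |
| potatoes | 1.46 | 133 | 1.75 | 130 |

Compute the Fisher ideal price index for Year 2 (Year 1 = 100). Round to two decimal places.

125.82

Laspeyres component (base-period weights):
ΣP(Year 2)Q(Year 1) = 0.72×69 + 12.68×142 + 1.75×133 = 49.68 + 1800.56 + 232.75 = 2082.99
ΣP(Year 1)Q(Year 1) = 0.85×69 + 9.87×142 + 1.46×133 = 58.65 + 1401.54 + 194.18 = 1654.37
L = 2082.99 / 1654.37 × 100 = 125.9084
Paasche component (current-period weights):
ΣP(Year 2)Q(Year 2) = 0.72×87 + 12.68×154 + 1.75×130 = 62.64 + 1952.72 + 227.5 = 2242.86
ΣP(Year 1)Q(Year 2) = 0.85×87 + 9.87×154 + 1.46×130 = 73.95 + 1519.98 + 189.8 = 1783.73
P = 2242.86 / 1783.73 × 100 = 125.7399
Fisher = √(L × P) = √(125.9084 × 125.7399) = 125.8241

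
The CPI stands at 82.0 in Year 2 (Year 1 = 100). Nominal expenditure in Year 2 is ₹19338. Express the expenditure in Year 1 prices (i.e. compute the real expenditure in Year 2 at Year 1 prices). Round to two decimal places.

Real = Nominal ÷ (Index/100) = 19338 ÷ (82.0/100)
     = 19338 ÷ 0.820 = 23582.9268

23582.93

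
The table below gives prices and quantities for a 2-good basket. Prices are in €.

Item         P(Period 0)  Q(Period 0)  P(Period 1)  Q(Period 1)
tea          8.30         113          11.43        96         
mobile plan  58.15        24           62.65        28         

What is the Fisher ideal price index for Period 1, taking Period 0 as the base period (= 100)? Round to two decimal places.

118.68

Laspeyres component (base-period weights):
ΣP(Period 1)Q(Period 0) = 11.43×113 + 62.65×24 = 1291.59 + 1503.6 = 2795.19
ΣP(Period 0)Q(Period 0) = 8.30×113 + 58.15×24 = 937.9 + 1395.6 = 2333.5
L = 2795.19 / 2333.5 × 100 = 119.7853
Paasche component (current-period weights):
ΣP(Period 1)Q(Period 1) = 11.43×96 + 62.65×28 = 1097.28 + 1754.2 = 2851.48
ΣP(Period 0)Q(Period 1) = 8.30×96 + 58.15×28 = 796.8 + 1628.2 = 2425
P = 2851.48 / 2425 × 100 = 117.5868
Fisher = √(L × P) = √(119.7853 × 117.5868) = 118.6810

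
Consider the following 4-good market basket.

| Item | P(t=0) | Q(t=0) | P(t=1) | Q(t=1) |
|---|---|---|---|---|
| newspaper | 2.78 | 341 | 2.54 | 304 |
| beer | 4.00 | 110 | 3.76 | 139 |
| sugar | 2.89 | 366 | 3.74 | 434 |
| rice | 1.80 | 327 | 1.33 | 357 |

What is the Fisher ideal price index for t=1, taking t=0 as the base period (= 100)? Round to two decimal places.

Laspeyres component (base-period weights):
ΣP(t=1)Q(t=0) = 2.54×341 + 3.76×110 + 3.74×366 + 1.33×327 = 866.14 + 413.6 + 1368.84 + 434.91 = 3083.49
ΣP(t=0)Q(t=0) = 2.78×341 + 4.00×110 + 2.89×366 + 1.80×327 = 947.98 + 440 + 1057.74 + 588.6 = 3034.32
L = 3083.49 / 3034.32 × 100 = 101.6205
Paasche component (current-period weights):
ΣP(t=1)Q(t=1) = 2.54×304 + 3.76×139 + 3.74×434 + 1.33×357 = 772.16 + 522.64 + 1623.16 + 474.81 = 3392.77
ΣP(t=0)Q(t=1) = 2.78×304 + 4.00×139 + 2.89×434 + 1.80×357 = 845.12 + 556 + 1254.26 + 642.6 = 3297.98
P = 3392.77 / 3297.98 × 100 = 102.8742
Fisher = √(L × P) = √(101.6205 × 102.8742) = 102.2454

102.25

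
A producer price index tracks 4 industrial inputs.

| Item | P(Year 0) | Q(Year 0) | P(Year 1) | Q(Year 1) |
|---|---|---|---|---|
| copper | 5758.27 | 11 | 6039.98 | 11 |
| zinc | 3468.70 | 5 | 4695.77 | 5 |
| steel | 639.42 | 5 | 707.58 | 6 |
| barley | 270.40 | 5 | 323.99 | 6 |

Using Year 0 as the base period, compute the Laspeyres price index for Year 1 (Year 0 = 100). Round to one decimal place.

Laspeyres price index uses base-period quantities as weights.
ΣP(Year 1)·Q(Year 0) = 6039.98×11 + 4695.77×5 + 707.58×5 + 323.99×5 = 66439.78 + 23478.85 + 3537.9 + 1619.95 = 95076.48
ΣP(Year 0)·Q(Year 0) = 5758.27×11 + 3468.70×5 + 639.42×5 + 270.40×5 = 63340.97 + 17343.5 + 3197.1 + 1352 = 85233.57
Index = 95076.48 / 85233.57 × 100 = 111.5482

111.5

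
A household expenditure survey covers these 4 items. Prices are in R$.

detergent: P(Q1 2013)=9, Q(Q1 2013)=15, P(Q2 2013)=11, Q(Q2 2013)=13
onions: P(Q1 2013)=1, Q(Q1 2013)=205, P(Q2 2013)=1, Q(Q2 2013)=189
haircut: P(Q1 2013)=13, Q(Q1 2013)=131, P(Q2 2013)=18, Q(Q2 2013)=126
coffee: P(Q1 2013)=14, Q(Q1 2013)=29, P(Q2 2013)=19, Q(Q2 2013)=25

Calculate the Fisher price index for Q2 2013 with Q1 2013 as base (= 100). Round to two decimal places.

133.97

Laspeyres component (base-period weights):
ΣP(Q2 2013)Q(Q1 2013) = 11×15 + 1×205 + 18×131 + 19×29 = 165 + 205 + 2358 + 551 = 3279
ΣP(Q1 2013)Q(Q1 2013) = 9×15 + 1×205 + 13×131 + 14×29 = 135 + 205 + 1703 + 406 = 2449
L = 3279 / 2449 × 100 = 133.8914
Paasche component (current-period weights):
ΣP(Q2 2013)Q(Q2 2013) = 11×13 + 1×189 + 18×126 + 19×25 = 143 + 189 + 2268 + 475 = 3075
ΣP(Q1 2013)Q(Q2 2013) = 9×13 + 1×189 + 13×126 + 14×25 = 117 + 189 + 1638 + 350 = 2294
P = 3075 / 2294 × 100 = 134.0453
Fisher = √(L × P) = √(133.8914 × 134.0453) = 133.9683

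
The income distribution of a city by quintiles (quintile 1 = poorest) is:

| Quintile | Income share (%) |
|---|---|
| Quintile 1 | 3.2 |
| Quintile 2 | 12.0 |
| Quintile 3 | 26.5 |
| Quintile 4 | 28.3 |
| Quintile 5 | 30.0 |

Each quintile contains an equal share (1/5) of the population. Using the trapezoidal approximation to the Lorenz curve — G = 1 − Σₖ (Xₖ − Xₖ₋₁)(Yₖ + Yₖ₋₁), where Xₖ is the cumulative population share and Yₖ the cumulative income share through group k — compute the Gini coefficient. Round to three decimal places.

0.280

Cumulative income shares Yₖ: 0.0320, 0.1520, 0.4170, 0.7000, 1.0000
Σ (Xₖ−Xₖ₋₁)(Yₖ+Yₖ₋₁) = (1/5)(0.0320+0.0000) + (1/5)(0.1520+0.0320) + (1/5)(0.4170+0.1520) + (1/5)(0.7000+0.4170) + (1/5)(1.0000+0.7000)
  = 0.0064 + 0.0368 + 0.1138 + 0.2234 + 0.3400 = 0.7204
G = 1 − 0.7204 = 0.2796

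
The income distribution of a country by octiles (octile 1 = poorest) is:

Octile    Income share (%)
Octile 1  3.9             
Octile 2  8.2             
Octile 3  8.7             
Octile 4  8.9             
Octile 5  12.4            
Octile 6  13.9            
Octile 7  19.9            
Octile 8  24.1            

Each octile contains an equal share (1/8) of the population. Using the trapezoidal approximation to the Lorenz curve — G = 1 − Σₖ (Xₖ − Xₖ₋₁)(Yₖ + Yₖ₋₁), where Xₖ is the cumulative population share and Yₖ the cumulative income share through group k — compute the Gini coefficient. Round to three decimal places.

0.274

Cumulative income shares Yₖ: 0.0390, 0.1210, 0.2080, 0.2970, 0.4210, 0.5600, 0.7590, 1.0000
Σ (Xₖ−Xₖ₋₁)(Yₖ+Yₖ₋₁) = (1/8)(0.0390+0.0000) + (1/8)(0.1210+0.0390) + (1/8)(0.2080+0.1210) + (1/8)(0.2970+0.2080) + (1/8)(0.4210+0.2970) + (1/8)(0.5600+0.4210) + (1/8)(0.7590+0.5600) + (1/8)(1.0000+0.7590)
  = 0.0049 + 0.0200 + 0.0411 + 0.0631 + 0.0897 + 0.1226 + 0.1649 + 0.2199 = 0.7262
G = 1 − 0.7262 = 0.2738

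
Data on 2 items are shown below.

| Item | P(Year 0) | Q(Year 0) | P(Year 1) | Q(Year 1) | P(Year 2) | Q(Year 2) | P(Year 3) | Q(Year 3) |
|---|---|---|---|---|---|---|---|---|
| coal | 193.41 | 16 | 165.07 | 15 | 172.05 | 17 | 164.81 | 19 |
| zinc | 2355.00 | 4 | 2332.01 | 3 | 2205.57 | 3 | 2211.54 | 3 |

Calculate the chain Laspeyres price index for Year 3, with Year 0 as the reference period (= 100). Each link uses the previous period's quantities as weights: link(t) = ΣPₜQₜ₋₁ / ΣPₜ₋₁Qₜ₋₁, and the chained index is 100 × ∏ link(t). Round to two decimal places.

Link Year 0→Year 1:
ΣP(Year 1)Q(Year 0) = 165.07×16 + 2332.01×4 = 2641.12 + 9328.04 = 11969.16
ΣP(Year 0)Q(Year 0) = 193.41×16 + 2355.00×4 = 3094.56 + 9420 = 12514.56
link = 11969.16/12514.56 = 0.956419
Link Year 1→Year 2:
ΣP(Year 2)Q(Year 1) = 172.05×15 + 2205.57×3 = 2580.75 + 6616.71 = 9197.46
ΣP(Year 1)Q(Year 1) = 165.07×15 + 2332.01×3 = 2476.05 + 6996.03 = 9472.08
link = 9197.46/9472.08 = 0.971007
Link Year 2→Year 3:
ΣP(Year 3)Q(Year 2) = 164.81×17 + 2211.54×3 = 2801.77 + 6634.62 = 9436.39
ΣP(Year 2)Q(Year 2) = 172.05×17 + 2205.57×3 = 2924.85 + 6616.71 = 9541.56
link = 9436.39/9541.56 = 0.988978
Chained index = 100 × 0.956419 × 0.971007 × 0.988978 = 91.8453

91.85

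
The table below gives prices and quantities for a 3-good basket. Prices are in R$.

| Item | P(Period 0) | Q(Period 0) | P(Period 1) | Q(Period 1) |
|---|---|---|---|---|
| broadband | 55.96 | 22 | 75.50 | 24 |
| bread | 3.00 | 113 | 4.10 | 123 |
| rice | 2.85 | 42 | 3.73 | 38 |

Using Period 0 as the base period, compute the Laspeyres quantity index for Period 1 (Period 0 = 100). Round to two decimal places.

Laspeyres quantity index uses base-period prices as weights.
ΣP(Period 0)·Q(Period 1) = 55.96×24 + 3.00×123 + 2.85×38 = 1343.04 + 369 + 108.3 = 1820.34
ΣP(Period 0)·Q(Period 0) = 55.96×22 + 3.00×113 + 2.85×42 = 1231.12 + 339 + 119.7 = 1689.82
Index = 1820.34 / 1689.82 × 100 = 107.7239

107.72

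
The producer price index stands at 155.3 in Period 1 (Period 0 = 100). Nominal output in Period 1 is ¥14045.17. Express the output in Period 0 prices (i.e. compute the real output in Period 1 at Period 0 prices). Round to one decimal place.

9043.9

Real = Nominal ÷ (Index/100) = 14045.17 ÷ (155.3/100)
     = 14045.17 ÷ 1.553 = 9043.8957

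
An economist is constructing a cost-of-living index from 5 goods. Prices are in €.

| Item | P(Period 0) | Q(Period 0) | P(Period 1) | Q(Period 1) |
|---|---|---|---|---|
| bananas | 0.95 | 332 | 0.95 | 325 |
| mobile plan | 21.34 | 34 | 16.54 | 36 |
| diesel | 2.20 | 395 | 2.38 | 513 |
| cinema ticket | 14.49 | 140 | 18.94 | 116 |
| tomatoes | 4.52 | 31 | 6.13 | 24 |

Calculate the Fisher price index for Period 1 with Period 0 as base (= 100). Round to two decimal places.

Laspeyres component (base-period weights):
ΣP(Period 1)Q(Period 0) = 0.95×332 + 16.54×34 + 2.38×395 + 18.94×140 + 6.13×31 = 315.4 + 562.36 + 940.1 + 2651.6 + 190.03 = 4659.49
ΣP(Period 0)Q(Period 0) = 0.95×332 + 21.34×34 + 2.20×395 + 14.49×140 + 4.52×31 = 315.4 + 725.56 + 869 + 2028.6 + 140.12 = 4078.68
L = 4659.49 / 4078.68 × 100 = 114.2401
Paasche component (current-period weights):
ΣP(Period 1)Q(Period 1) = 0.95×325 + 16.54×36 + 2.38×513 + 18.94×116 + 6.13×24 = 308.75 + 595.44 + 1220.94 + 2197.04 + 147.12 = 4469.29
ΣP(Period 0)Q(Period 1) = 0.95×325 + 21.34×36 + 2.20×513 + 14.49×116 + 4.52×24 = 308.75 + 768.24 + 1128.6 + 1680.84 + 108.48 = 3994.91
P = 4469.29 / 3994.91 × 100 = 111.8746
Fisher = √(L × P) = √(114.2401 × 111.8746) = 113.0512

113.05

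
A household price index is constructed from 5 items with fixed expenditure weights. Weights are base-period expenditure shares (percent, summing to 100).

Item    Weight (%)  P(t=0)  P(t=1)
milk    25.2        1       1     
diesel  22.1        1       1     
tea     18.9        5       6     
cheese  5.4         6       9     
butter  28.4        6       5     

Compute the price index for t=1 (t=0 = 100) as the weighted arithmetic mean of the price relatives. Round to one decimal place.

milk: 25.2 × (1/1) = 25.2 × 1.000000 = 25.2000
diesel: 22.1 × (1/1) = 22.1 × 1.000000 = 22.1000
tea: 18.9 × (6/5) = 18.9 × 1.200000 = 22.6800
cheese: 5.4 × (9/6) = 5.4 × 1.500000 = 8.1000
butter: 28.4 × (5/6) = 28.4 × 0.833333 = 23.6667
Index = Σ wᵢ·(p₁ᵢ/p₀ᵢ) = 25.2000 + 22.1000 + 22.6800 + 8.1000 + 23.6667 = 101.7467

101.7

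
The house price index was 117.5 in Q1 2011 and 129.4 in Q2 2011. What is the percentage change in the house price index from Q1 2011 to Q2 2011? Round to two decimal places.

Change = (129.4 − 117.5) / 117.5 × 100
       = 11.9 / 117.5 × 100 = 10.1277%

10.13%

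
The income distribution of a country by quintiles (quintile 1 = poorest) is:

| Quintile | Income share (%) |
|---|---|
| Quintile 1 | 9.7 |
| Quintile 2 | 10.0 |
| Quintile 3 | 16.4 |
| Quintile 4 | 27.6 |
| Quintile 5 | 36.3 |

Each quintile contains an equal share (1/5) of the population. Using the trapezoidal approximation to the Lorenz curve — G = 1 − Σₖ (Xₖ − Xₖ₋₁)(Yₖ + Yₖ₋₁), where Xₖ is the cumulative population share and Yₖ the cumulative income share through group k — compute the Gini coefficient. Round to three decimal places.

Cumulative income shares Yₖ: 0.0970, 0.1970, 0.3610, 0.6370, 1.0000
Σ (Xₖ−Xₖ₋₁)(Yₖ+Yₖ₋₁) = (1/5)(0.0970+0.0000) + (1/5)(0.1970+0.0970) + (1/5)(0.3610+0.1970) + (1/5)(0.6370+0.3610) + (1/5)(1.0000+0.6370)
  = 0.0194 + 0.0588 + 0.1116 + 0.1996 + 0.3274 = 0.7168
G = 1 − 0.7168 = 0.2832

0.283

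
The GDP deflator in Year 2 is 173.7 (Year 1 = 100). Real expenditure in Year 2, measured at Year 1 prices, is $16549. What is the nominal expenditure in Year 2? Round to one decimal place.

28745.6

Nominal = Real × (Index/100) = 16549 × (173.7/100)
        = 16549 × 1.737 = 28745.6130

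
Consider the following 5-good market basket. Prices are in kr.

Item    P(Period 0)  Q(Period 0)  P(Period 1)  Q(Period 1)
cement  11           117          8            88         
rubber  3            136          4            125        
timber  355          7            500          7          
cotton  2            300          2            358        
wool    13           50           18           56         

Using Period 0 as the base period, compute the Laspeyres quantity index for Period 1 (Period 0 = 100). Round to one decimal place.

Laspeyres quantity index uses base-period prices as weights.
ΣP(Period 0)·Q(Period 1) = 11×88 + 3×125 + 355×7 + 2×358 + 13×56 = 968 + 375 + 2485 + 716 + 728 = 5272
ΣP(Period 0)·Q(Period 0) = 11×117 + 3×136 + 355×7 + 2×300 + 13×50 = 1287 + 408 + 2485 + 600 + 650 = 5430
Index = 5272 / 5430 × 100 = 97.0902

97.1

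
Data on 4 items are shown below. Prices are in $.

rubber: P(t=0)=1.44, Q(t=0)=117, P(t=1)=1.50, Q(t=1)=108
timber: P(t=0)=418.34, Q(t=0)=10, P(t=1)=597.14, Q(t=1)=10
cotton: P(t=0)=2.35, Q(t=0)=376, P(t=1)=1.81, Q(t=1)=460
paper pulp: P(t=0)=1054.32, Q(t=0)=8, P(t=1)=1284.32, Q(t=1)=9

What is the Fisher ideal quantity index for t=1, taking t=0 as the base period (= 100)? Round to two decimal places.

108.69

Laspeyres component (base-period weights):
ΣP(t=0)Q(t=1) = 1.44×108 + 418.34×10 + 2.35×460 + 1054.32×9 = 155.52 + 4183.4 + 1081 + 9488.88 = 14908.8
ΣP(t=0)Q(t=0) = 1.44×117 + 418.34×10 + 2.35×376 + 1054.32×8 = 168.48 + 4183.4 + 883.6 + 8434.56 = 13670.04
L = 14908.8 / 13670.04 × 100 = 109.0619
Paasche component (current-period weights):
ΣP(t=1)Q(t=1) = 1.50×108 + 597.14×10 + 1.81×460 + 1284.32×9 = 162 + 5971.4 + 832.6 + 11558.88 = 18524.88
ΣP(t=1)Q(t=0) = 1.50×117 + 597.14×10 + 1.81×376 + 1284.32×8 = 175.5 + 5971.4 + 680.56 + 10274.56 = 17102.02
P = 18524.88 / 17102.02 × 100 = 108.3198
Fisher = √(L × P) = √(109.0619 × 108.3198) = 108.6902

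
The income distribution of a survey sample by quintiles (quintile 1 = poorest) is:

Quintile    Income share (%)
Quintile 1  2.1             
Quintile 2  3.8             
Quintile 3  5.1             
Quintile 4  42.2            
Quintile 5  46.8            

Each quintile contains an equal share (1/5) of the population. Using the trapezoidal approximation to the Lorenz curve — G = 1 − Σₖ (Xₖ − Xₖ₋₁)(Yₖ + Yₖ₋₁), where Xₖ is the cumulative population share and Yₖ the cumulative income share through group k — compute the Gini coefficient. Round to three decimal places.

Cumulative income shares Yₖ: 0.0210, 0.0590, 0.1100, 0.5320, 1.0000
Σ (Xₖ−Xₖ₋₁)(Yₖ+Yₖ₋₁) = (1/5)(0.0210+0.0000) + (1/5)(0.0590+0.0210) + (1/5)(0.1100+0.0590) + (1/5)(0.5320+0.1100) + (1/5)(1.0000+0.5320)
  = 0.0042 + 0.0160 + 0.0338 + 0.1284 + 0.3064 = 0.4888
G = 1 − 0.4888 = 0.5112

0.511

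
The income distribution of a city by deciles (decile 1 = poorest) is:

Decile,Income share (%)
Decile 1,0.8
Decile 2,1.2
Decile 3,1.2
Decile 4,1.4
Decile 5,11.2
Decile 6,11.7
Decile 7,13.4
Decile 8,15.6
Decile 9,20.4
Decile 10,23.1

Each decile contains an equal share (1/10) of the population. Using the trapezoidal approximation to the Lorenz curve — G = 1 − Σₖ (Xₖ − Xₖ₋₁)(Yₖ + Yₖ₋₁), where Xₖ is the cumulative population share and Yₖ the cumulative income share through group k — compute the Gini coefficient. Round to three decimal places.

Cumulative income shares Yₖ: 0.0080, 0.0200, 0.0320, 0.0460, 0.1580, 0.2750, 0.4090, 0.5650, 0.7690, 1.0000
Σ (Xₖ−Xₖ₋₁)(Yₖ+Yₖ₋₁) = (1/10)(0.0080+0.0000) + (1/10)(0.0200+0.0080) + (1/10)(0.0320+0.0200) + (1/10)(0.0460+0.0320) + (1/10)(0.1580+0.0460) + (1/10)(0.2750+0.1580) + (1/10)(0.4090+0.2750) + (1/10)(0.5650+0.4090) + (1/10)(0.7690+0.5650) + (1/10)(1.0000+0.7690)
  = 0.0008 + 0.0028 + 0.0052 + 0.0078 + 0.0204 + 0.0433 + 0.0684 + 0.0974 + 0.1334 + 0.1769 = 0.5564
G = 1 − 0.5564 = 0.4436

0.444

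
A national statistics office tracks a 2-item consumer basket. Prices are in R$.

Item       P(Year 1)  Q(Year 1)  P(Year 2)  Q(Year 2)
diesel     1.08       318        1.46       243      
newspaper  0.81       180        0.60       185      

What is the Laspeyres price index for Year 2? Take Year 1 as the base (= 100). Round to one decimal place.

Laspeyres price index uses base-period quantities as weights.
ΣP(Year 2)·Q(Year 1) = 1.46×318 + 0.60×180 = 464.28 + 108 = 572.28
ΣP(Year 1)·Q(Year 1) = 1.08×318 + 0.81×180 = 343.44 + 145.8 = 489.24
Index = 572.28 / 489.24 × 100 = 116.9733

117.0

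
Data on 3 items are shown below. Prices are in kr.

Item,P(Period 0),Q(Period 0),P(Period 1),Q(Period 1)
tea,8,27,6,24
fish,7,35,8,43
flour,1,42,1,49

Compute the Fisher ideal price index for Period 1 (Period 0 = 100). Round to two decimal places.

Laspeyres component (base-period weights):
ΣP(Period 1)Q(Period 0) = 6×27 + 8×35 + 1×42 = 162 + 280 + 42 = 484
ΣP(Period 0)Q(Period 0) = 8×27 + 7×35 + 1×42 = 216 + 245 + 42 = 503
L = 484 / 503 × 100 = 96.2227
Paasche component (current-period weights):
ΣP(Period 1)Q(Period 1) = 6×24 + 8×43 + 1×49 = 144 + 344 + 49 = 537
ΣP(Period 0)Q(Period 1) = 8×24 + 7×43 + 1×49 = 192 + 301 + 49 = 542
P = 537 / 542 × 100 = 99.0775
Fisher = √(L × P) = √(96.2227 × 99.0775) = 97.6396

97.64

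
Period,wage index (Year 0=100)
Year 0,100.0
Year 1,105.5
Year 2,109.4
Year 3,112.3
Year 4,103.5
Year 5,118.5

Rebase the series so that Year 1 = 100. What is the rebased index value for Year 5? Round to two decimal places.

Rebased(Year 5) = 118.5 / 105.5 × 100 = 112.3223

112.32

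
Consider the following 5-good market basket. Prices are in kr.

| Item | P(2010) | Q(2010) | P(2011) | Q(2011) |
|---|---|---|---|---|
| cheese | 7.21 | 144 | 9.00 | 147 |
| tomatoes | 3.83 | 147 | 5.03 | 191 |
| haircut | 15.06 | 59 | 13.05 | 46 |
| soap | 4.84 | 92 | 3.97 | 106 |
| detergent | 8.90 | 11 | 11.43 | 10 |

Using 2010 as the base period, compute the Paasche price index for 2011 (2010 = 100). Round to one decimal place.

110.8

Paasche price index uses current-period quantities as weights.
ΣP(2011)·Q(2011) = 9.00×147 + 5.03×191 + 13.05×46 + 3.97×106 + 11.43×10 = 1323 + 960.73 + 600.3 + 420.82 + 114.3 = 3419.15
ΣP(2010)·Q(2011) = 7.21×147 + 3.83×191 + 15.06×46 + 4.84×106 + 8.90×10 = 1059.87 + 731.53 + 692.76 + 513.04 + 89 = 3086.2
Index = 3419.15 / 3086.2 × 100 = 110.7883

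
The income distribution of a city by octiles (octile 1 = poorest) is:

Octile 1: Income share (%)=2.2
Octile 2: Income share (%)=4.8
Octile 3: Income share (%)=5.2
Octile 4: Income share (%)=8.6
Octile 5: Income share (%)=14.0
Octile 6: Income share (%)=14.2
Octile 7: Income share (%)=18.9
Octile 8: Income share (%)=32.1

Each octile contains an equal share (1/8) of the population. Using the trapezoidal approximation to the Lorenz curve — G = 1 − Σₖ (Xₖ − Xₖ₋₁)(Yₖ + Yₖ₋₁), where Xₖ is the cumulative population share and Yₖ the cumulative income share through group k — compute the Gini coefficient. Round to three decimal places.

Cumulative income shares Yₖ: 0.0220, 0.0700, 0.1220, 0.2080, 0.3480, 0.4900, 0.6790, 1.0000
Σ (Xₖ−Xₖ₋₁)(Yₖ+Yₖ₋₁) = (1/8)(0.0220+0.0000) + (1/8)(0.0700+0.0220) + (1/8)(0.1220+0.0700) + (1/8)(0.2080+0.1220) + (1/8)(0.3480+0.2080) + (1/8)(0.4900+0.3480) + (1/8)(0.6790+0.4900) + (1/8)(1.0000+0.6790)
  = 0.0028 + 0.0115 + 0.0240 + 0.0413 + 0.0695 + 0.1048 + 0.1461 + 0.2099 = 0.6098
G = 1 − 0.6098 = 0.3902

0.390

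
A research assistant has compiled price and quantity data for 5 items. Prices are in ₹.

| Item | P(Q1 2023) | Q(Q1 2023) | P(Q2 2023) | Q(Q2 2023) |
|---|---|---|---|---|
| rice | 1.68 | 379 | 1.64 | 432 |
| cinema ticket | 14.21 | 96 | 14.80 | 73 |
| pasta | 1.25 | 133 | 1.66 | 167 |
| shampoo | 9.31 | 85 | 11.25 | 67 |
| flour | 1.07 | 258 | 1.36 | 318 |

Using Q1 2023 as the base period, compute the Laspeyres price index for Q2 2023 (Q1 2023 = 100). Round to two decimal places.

110.38

Laspeyres price index uses base-period quantities as weights.
ΣP(Q2 2023)·Q(Q1 2023) = 1.64×379 + 14.80×96 + 1.66×133 + 11.25×85 + 1.36×258 = 621.56 + 1420.8 + 220.78 + 956.25 + 350.88 = 3570.27
ΣP(Q1 2023)·Q(Q1 2023) = 1.68×379 + 14.21×96 + 1.25×133 + 9.31×85 + 1.07×258 = 636.72 + 1364.16 + 166.25 + 791.35 + 276.06 = 3234.54
Index = 3570.27 / 3234.54 × 100 = 110.3795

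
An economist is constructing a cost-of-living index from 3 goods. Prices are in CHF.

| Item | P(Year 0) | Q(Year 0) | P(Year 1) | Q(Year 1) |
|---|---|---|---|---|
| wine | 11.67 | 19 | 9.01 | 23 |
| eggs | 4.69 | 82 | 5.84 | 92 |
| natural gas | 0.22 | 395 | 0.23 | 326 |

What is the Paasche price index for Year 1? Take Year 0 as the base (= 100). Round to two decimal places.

Paasche price index uses current-period quantities as weights.
ΣP(Year 1)·Q(Year 1) = 9.01×23 + 5.84×92 + 0.23×326 = 207.23 + 537.28 + 74.98 = 819.49
ΣP(Year 0)·Q(Year 1) = 11.67×23 + 4.69×92 + 0.22×326 = 268.41 + 431.48 + 71.72 = 771.61
Index = 819.49 / 771.61 × 100 = 106.2052

106.21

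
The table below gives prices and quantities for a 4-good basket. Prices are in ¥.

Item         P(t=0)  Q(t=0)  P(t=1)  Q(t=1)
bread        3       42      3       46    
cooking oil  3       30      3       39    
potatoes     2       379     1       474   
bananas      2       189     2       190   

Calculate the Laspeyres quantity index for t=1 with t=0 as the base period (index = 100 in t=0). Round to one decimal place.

117.1

Laspeyres quantity index uses base-period prices as weights.
ΣP(t=0)·Q(t=1) = 3×46 + 3×39 + 2×474 + 2×190 = 138 + 117 + 948 + 380 = 1583
ΣP(t=0)·Q(t=0) = 3×42 + 3×30 + 2×379 + 2×189 = 126 + 90 + 758 + 378 = 1352
Index = 1583 / 1352 × 100 = 117.0858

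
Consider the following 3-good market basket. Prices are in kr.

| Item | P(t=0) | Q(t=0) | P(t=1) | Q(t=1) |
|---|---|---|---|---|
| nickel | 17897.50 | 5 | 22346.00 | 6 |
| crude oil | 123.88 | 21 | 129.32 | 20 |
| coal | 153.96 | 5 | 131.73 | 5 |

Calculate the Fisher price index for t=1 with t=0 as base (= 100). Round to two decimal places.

124.04

Laspeyres component (base-period weights):
ΣP(t=1)Q(t=0) = 22346.00×5 + 129.32×21 + 131.73×5 = 111730 + 2715.72 + 658.65 = 115104.37
ΣP(t=0)Q(t=0) = 17897.50×5 + 123.88×21 + 153.96×5 = 89487.5 + 2601.48 + 769.8 = 92858.78
L = 115104.37 / 92858.78 × 100 = 123.9564
Paasche component (current-period weights):
ΣP(t=1)Q(t=1) = 22346.00×6 + 129.32×20 + 131.73×5 = 134076 + 2586.4 + 658.65 = 137321.05
ΣP(t=0)Q(t=1) = 17897.50×6 + 123.88×20 + 153.96×5 = 107385 + 2477.6 + 769.8 = 110632.4
P = 137321.05 / 110632.4 × 100 = 124.1237
Fisher = √(L × P) = √(123.9564 × 124.1237) = 124.0400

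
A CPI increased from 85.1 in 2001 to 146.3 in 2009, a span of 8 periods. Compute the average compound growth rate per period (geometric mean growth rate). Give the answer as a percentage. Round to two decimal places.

Growth factor = (146.3/85.1)^(1/8) = (1.719154)^(1/8) = 1.070075
Growth rate = 1.070075 − 1 = 0.070075 = 7.0075%

7.01%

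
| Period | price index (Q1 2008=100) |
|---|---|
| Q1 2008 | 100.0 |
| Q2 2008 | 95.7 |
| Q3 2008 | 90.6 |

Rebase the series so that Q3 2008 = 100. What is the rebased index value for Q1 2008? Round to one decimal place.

Rebased(Q1 2008) = 100.0 / 90.6 × 100 = 110.3753

110.4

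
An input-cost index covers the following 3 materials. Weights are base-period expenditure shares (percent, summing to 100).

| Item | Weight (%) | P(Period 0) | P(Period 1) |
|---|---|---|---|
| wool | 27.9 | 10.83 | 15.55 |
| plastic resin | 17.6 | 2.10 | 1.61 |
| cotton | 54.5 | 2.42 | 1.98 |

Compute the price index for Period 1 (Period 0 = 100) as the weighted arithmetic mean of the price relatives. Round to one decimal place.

wool: 27.9 × (15.55/10.83) = 27.9 × 1.435826 = 40.0596
plastic resin: 17.6 × (1.61/2.10) = 17.6 × 0.766667 = 13.4933
cotton: 54.5 × (1.98/2.42) = 54.5 × 0.818182 = 44.5909
Index = Σ wᵢ·(p₁ᵢ/p₀ᵢ) = 40.0596 + 13.4933 + 44.5909 = 98.1438

98.1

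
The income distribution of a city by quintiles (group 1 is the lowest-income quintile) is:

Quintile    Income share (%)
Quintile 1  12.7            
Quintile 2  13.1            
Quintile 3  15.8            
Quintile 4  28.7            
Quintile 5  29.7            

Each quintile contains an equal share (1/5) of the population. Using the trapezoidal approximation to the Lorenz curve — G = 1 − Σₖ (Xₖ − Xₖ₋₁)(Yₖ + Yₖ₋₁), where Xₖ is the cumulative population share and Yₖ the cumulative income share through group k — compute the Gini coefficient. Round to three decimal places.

0.198

Cumulative income shares Yₖ: 0.1270, 0.2580, 0.4160, 0.7030, 1.0000
Σ (Xₖ−Xₖ₋₁)(Yₖ+Yₖ₋₁) = (1/5)(0.1270+0.0000) + (1/5)(0.2580+0.1270) + (1/5)(0.4160+0.2580) + (1/5)(0.7030+0.4160) + (1/5)(1.0000+0.7030)
  = 0.0254 + 0.0770 + 0.1348 + 0.2238 + 0.3406 = 0.8016
G = 1 − 0.8016 = 0.1984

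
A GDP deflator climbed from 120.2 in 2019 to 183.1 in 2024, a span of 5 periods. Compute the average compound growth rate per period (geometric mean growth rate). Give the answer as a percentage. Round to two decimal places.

8.78%

Growth factor = (183.1/120.2)^(1/5) = (1.523295)^(1/5) = 1.087819
Growth rate = 1.087819 − 1 = 0.087819 = 8.7819%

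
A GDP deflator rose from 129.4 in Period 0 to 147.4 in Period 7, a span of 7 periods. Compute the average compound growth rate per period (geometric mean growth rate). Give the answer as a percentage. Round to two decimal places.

Growth factor = (147.4/129.4)^(1/7) = (1.139104)^(1/7) = 1.018780
Growth rate = 1.018780 − 1 = 0.018780 = 1.8780%

1.88%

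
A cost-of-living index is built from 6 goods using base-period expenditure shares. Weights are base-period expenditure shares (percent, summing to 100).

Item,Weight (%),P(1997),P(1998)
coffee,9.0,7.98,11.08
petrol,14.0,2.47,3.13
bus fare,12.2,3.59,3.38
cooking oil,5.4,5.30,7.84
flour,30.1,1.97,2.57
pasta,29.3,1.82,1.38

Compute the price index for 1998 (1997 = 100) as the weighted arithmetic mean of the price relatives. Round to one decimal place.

coffee: 9.0 × (11.08/7.98) = 9.0 × 1.388471 = 12.4962
petrol: 14.0 × (3.13/2.47) = 14.0 × 1.267206 = 17.7409
bus fare: 12.2 × (3.38/3.59) = 12.2 × 0.941504 = 11.4864
cooking oil: 5.4 × (7.84/5.30) = 5.4 × 1.479245 = 7.9879
flour: 30.1 × (2.57/1.97) = 30.1 × 1.304569 = 39.2675
pasta: 29.3 × (1.38/1.82) = 29.3 × 0.758242 = 22.2165
Index = Σ wᵢ·(p₁ᵢ/p₀ᵢ) = 12.4962 + 17.7409 + 11.4864 + 7.9879 + 39.2675 + 22.2165 = 111.1954

111.2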